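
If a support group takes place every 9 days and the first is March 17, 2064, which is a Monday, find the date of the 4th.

April 13, 2064

The 4th occurrence is 3 intervals after the first: 3 × 9 = 27 days after March 17, 2064.
March has 31 days — 14 days to the end of March leaves 13.
13 days into April → April 13, 2064.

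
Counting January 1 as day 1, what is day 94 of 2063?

Apr 4, 2063

Jan has 31 days (94 − 31 = 63 remain).
Feb has 28 days (63 − 28 = 35 remain).
Mar has 31 days (35 − 31 = 4 remain).
4 into Apr → Apr 4.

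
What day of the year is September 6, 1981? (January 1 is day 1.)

Days in months before September: 31 + 28 + 31 + 30 + 31 + 30 + 31 + 31 = 243.
Plus 6 days into September → day 249.

249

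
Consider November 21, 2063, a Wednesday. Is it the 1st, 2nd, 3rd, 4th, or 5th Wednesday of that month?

3rd

Day 21 falls in week ⌈21/7⌉ of the month.
Days 1–7 hold the 1st Wednesday, 8–14 the 2nd, 15–21 the 3rd, 22–28 the 4th, 29–31 the 5th.
21 is in the range for the 3rd.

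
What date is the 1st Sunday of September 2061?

September 4, 2061

The first Sunday of September 2061 is September 4.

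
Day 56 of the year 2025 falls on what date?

2025-02-25

January has 31 days (56 − 31 = 25 remain).
25 into February → February 25.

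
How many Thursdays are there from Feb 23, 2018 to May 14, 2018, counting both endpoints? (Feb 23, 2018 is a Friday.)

11

Feb 23, 2018 is a Friday; the first Thursday on or after it is Mar 1, 2018 (6 days later).
From Mar 1, 2018 to May 14, 2018: 30 + 30 + 14 = 74 days (rest of Mar, Apr, May).
74 ÷ 7 = 10 full weeks with remainder 4, so 10 more Thursdays after the first → 11.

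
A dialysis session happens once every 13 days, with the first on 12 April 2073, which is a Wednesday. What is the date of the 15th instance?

11 October 2073

The 15th occurrence is 14 intervals after the first: 14 × 13 = 182 days after 12 April 2073.
April has 30 days — 18 days to the end of April leaves 164.
May has 31 days (133 left).
June has 30 days (103 left).
July has 31 days (72 left).
August has 31 days (41 left).
September has 30 days (11 left).
11 days into October → 11 October 2073.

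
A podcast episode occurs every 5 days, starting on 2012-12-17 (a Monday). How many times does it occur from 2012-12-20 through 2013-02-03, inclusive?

Occurrences land 5·i days after 2012-12-17 for i = 0, 1, 2, …
2012-12-20 is 3 days after the start; 3 ÷ 5 = 0 remainder 3; since the remainder is 3, round up to i = 1. First occurrence in the window: #2 on 2012-12-22 (1×5 = 5 days in).
2013-02-03 is 48 days after the start; 48 ÷ 5 = 9 remainder 3. Last occurrence in the window: #10 on 2013-01-31.
Occurrences #2 through #10: 9 in total.

9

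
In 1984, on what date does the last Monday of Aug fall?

Aug 1984 begins on a Wednesday, so the first Monday is Aug 6 (5 days later).
Aug 1984 has 31 days. Adding weeks: 6, 13, 20, 27 — the last one ≤ 31 is the 27th.

Aug 27, 1984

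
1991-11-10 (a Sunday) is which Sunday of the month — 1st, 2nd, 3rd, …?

2nd

Day 10 falls in week ⌈10/7⌉ of the month.
Days 1–7 hold the 1st Sunday, 8–14 the 2nd, 15–21 the 3rd, 22–28 the 4th, 29–31 the 5th.
10 is in the range for the 2nd.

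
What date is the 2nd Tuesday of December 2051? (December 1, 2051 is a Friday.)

December 2051 begins on a Friday, so the first Tuesday is December 5 (4 days later).
The 2nd Tuesday is 1 weeks later: 5 + 7 = 12.

December 12, 2051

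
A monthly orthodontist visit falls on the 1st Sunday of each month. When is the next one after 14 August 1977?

4 September 1977

August 1977 starts on a Monday, so its 1st Sunday is 7 August 1977 (6 days in).
That is not after 14 August 1977, so look at September 1977.
September 1977 starts on a Thursday, so its 1st Sunday is 4 September 1977 (3 days in).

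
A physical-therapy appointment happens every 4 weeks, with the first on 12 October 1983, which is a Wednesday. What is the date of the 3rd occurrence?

The 3rd occurrence is 2 intervals after the first: 2 × 28 = 56 days after 12 October 1983.
October has 31 days — 19 days to the end of October leaves 37.
November has 30 days (7 left).
7 days into December → 7 December 1983.

7 December 1983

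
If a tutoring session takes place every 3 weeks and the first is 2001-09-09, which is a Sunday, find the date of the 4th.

2001-11-11

The 4th occurrence is 3 intervals after the first: 3 × 21 = 63 days after 2001-09-09.
September has 30 days — 21 days to the end of September leaves 42.
October has 31 days (11 left).
11 days into November → 2001-11-11.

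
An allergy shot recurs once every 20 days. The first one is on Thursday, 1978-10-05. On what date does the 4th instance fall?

The 4th occurrence is 3 intervals after the first: 3 × 20 = 60 days after 1978-10-05.
October has 31 days — 26 days to the end of October leaves 34.
November has 30 days (4 left).
4 days into December → 1978-12-04.

1978-12-04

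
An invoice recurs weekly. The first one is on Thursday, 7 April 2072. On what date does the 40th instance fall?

The 40th occurrence is 39 intervals after the first: 39 × 7 = 273 days after 7 April 2072.
April has 30 days — 23 days to the end of April leaves 250.
May has 31 days (219 left).
June has 30 days (189 left).
July has 31 days (158 left).
August has 31 days (127 left).
September has 30 days (97 left).
October has 31 days (66 left).
November has 30 days (36 left).
December has 31 days (5 left).
5 days into January → 5 January 2073.

5 January 2073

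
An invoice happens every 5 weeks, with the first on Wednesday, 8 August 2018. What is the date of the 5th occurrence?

The 5th occurrence is 4 intervals after the first: 4 × 35 = 140 days after 8 August 2018.
August has 31 days — 23 days to the end of August leaves 117.
September has 30 days (87 left).
October has 31 days (56 left).
November has 30 days (26 left).
26 days into December → 26 December 2018.

26 December 2018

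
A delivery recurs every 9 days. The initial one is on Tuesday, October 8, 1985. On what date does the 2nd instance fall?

October 17, 1985

The 2nd occurrence is 1 interval after the first: 1 × 9 = 9 days after October 8, 1985.
9 days later is October 17, 1985.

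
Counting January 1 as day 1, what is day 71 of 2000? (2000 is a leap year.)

January has 31 days (71 − 31 = 40 remain).
February has 29 days (40 − 29 = 11 remain).
11 into March → March 11.

11 March 2000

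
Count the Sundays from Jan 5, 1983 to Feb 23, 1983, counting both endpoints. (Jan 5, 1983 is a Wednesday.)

Jan 5, 1983 is a Wednesday; the first Sunday on or after it is Jan 9, 1983 (4 days later).
From Jan 9, 1983 to Feb 23, 1983: 22 + 23 = 45 days (rest of Jan, Feb).
45 ÷ 7 = 6 full weeks with remainder 3, so 6 more Sundays after the first → 7.

7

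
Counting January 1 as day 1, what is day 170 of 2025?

Jan has 31 days (170 − 31 = 139 remain).
Feb has 28 days (139 − 28 = 111 remain).
Mar has 31 days (111 − 31 = 80 remain).
Apr has 30 days (80 − 30 = 50 remain).
May has 31 days (50 − 31 = 19 remain).
19 into Jun → Jun 19.

Jun 19, 2025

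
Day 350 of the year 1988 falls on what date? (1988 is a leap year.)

January has 31 days (350 − 31 = 319 remain).
February has 29 days (319 − 29 = 290 remain).
March has 31 days (290 − 31 = 259 remain).
April has 30 days (259 − 30 = 229 remain).
May has 31 days (229 − 31 = 198 remain).
June has 30 days (198 − 30 = 168 remain).
July has 31 days (168 − 31 = 137 remain).
August has 31 days (137 − 31 = 106 remain).
September has 30 days (106 − 30 = 76 remain).
October has 31 days (76 − 31 = 45 remain).
November has 30 days (45 − 30 = 15 remain).
15 into December → December 15.

1988-12-15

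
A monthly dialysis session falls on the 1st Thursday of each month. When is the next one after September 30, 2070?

October 2, 2070

September 2070 starts on a Monday, so its 1st Thursday is September 4, 2070 (3 days in).
That is not after September 30, 2070, so look at October 2070.
October 2070 starts on a Wednesday, so its 1st Thursday is October 2, 2070 (1 day in).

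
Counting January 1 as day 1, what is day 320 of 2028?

15 November 2028

January has 31 days (320 − 31 = 289 remain).
February has 29 days (289 − 29 = 260 remain).
March has 31 days (260 − 31 = 229 remain).
April has 30 days (229 − 30 = 199 remain).
May has 31 days (199 − 31 = 168 remain).
June has 30 days (168 − 30 = 138 remain).
July has 31 days (138 − 31 = 107 remain).
August has 31 days (107 − 31 = 76 remain).
September has 30 days (76 − 30 = 46 remain).
October has 31 days (46 − 31 = 15 remain).
15 into November → November 15.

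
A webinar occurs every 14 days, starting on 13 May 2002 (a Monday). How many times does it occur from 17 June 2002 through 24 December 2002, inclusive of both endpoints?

14

Occurrences land 14·i days after 13 May 2002 for i = 0, 1, 2, …
17 June 2002 is 35 days after the start; 35 ÷ 14 = 2 remainder 7; since the remainder is 7, round up to i = 3. First occurrence in the window: #4 on 24 June 2002 (3×14 = 42 days in).
24 December 2002 is 225 days after the start; 225 ÷ 14 = 16 remainder 1. Last occurrence in the window: #17 on 23 December 2002.
Occurrences #4 through #17: 14 in total.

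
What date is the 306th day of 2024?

2024-11-01

January has 31 days (306 − 31 = 275 remain).
February has 29 days (275 − 29 = 246 remain).
March has 31 days (246 − 31 = 215 remain).
April has 30 days (215 − 30 = 185 remain).
May has 31 days (185 − 31 = 154 remain).
June has 30 days (154 − 30 = 124 remain).
July has 31 days (124 − 31 = 93 remain).
August has 31 days (93 − 31 = 62 remain).
September has 30 days (62 − 30 = 32 remain).
October has 31 days (32 − 31 = 1 remain).
1 into November → November 1.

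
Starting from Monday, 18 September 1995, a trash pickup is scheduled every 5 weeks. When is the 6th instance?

11 March 1996

The 6th occurrence is 5 intervals after the first: 5 × 35 = 175 days after 18 September 1995.
September has 30 days — 12 days to the end of September leaves 163.
October has 31 days (132 left).
November has 30 days (102 left).
December has 31 days (71 left).
January has 31 days (40 left).
February has 29 days (11 left).
11 days into March → 11 March 1996.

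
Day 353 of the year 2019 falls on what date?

January has 31 days (353 − 31 = 322 remain).
February has 28 days (322 − 28 = 294 remain).
March has 31 days (294 − 31 = 263 remain).
April has 30 days (263 − 30 = 233 remain).
May has 31 days (233 − 31 = 202 remain).
June has 30 days (202 − 30 = 172 remain).
July has 31 days (172 − 31 = 141 remain).
August has 31 days (141 − 31 = 110 remain).
September has 30 days (110 − 30 = 80 remain).
October has 31 days (80 − 31 = 49 remain).
November has 30 days (49 − 30 = 19 remain).
19 into December → December 19.

2019-12-19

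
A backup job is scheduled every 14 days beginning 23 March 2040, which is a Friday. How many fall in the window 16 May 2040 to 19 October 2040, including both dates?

Occurrences land 14·i days after 23 March 2040 for i = 0, 1, 2, …
16 May 2040 is 54 days after the start; 54 ÷ 14 = 3 remainder 12; since the remainder is 12, round up to i = 4. First occurrence in the window: #5 on 18 May 2040 (4×14 = 56 days in).
19 October 2040 is 210 days after the start; 210 ÷ 14 = 15 remainder 0. Last occurrence in the window: #16 on 19 October 2040.
Occurrences #5 through #16: 12 in total.

12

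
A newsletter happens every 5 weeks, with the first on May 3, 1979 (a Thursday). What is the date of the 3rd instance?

July 12, 1979

The 3rd occurrence is 2 intervals after the first: 2 × 35 = 70 days after May 3, 1979.
May has 31 days — 28 days to the end of May leaves 42.
June has 30 days (12 left).
12 days into July → July 12, 1979.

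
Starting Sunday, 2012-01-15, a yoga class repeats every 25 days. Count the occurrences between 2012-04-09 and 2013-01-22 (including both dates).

Occurrences land 25·i days after 2012-01-15 for i = 0, 1, 2, …
2012-04-09 is 85 days after the start; 85 ÷ 25 = 3 remainder 10; since the remainder is 10, round up to i = 4. First occurrence in the window: #5 on 2012-04-24 (4×25 = 100 days in).
2013-01-22 is 373 days after the start; 373 ÷ 25 = 14 remainder 23. Last occurrence in the window: #15 on 2012-12-30.
Occurrences #5 through #15: 11 in total.

11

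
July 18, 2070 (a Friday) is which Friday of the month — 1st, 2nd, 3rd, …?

3rd

Day 18 falls in week ⌈18/7⌉ of the month.
Days 1–7 hold the 1st Friday, 8–14 the 2nd, 15–21 the 3rd, 22–28 the 4th, 29–31 the 5th.
18 is in the range for the 3rd.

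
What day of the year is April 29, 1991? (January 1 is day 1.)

119

Days in months before April: 31 + 28 + 31 = 90.
Plus 29 days into April → day 119.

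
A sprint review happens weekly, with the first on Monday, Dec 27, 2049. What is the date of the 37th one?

Sep 5, 2050

The 37th occurrence is 36 intervals after the first: 36 × 7 = 252 days after Dec 27, 2049.
Dec has 31 days — 4 days to the end of Dec leaves 248.
Jan has 31 days (217 left).
Feb has 28 days (189 left).
Mar has 31 days (158 left).
Apr has 30 days (128 left).
May has 31 days (97 left).
Jun has 30 days (67 left).
Jul has 31 days (36 left).
Aug has 31 days (5 left).
5 days into Sep → Sep 5, 2050.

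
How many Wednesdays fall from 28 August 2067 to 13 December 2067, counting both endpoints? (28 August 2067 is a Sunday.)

28 August 2067 is a Sunday; the first Wednesday on or after it is 31 August 2067 (3 days later).
From 31 August 2067 to 13 December 2067: 0 + 30 + 31 + 30 + 13 = 104 days (rest of August, September, October, November, December).
104 ÷ 7 = 14 full weeks with remainder 6, so 14 more Wednesdays after the first → 15.

15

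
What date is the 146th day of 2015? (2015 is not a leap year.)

January has 31 days (146 − 31 = 115 remain).
February has 28 days (115 − 28 = 87 remain).
March has 31 days (87 − 31 = 56 remain).
April has 30 days (56 − 30 = 26 remain).
26 into May → May 26.

26 May 2015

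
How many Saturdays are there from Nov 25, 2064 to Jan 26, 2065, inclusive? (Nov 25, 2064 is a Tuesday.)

9

Nov 25, 2064 is a Tuesday; the first Saturday on or after it is Nov 29, 2064 (4 days later).
From Nov 29, 2064 to Jan 26, 2065: 1 + 31 + 26 = 58 days (rest of Nov, Dec, Jan).
58 ÷ 7 = 8 full weeks with remainder 2, so 8 more Saturdays after the first → 9.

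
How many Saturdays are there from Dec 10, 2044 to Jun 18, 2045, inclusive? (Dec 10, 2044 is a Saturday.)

28

Dec 10, 2044 is a Saturday; the first Saturday on or after it is Dec 10, 2044.
From Dec 10, 2044 to Jun 18, 2045: 21 + 31 + 28 + 31 + 30 + 31 + 18 = 190 days (rest of Dec, Jan, Feb, Mar, Apr, May, Jun).
190 ÷ 7 = 27 full weeks with remainder 1, so 27 more Saturdays after the first → 28.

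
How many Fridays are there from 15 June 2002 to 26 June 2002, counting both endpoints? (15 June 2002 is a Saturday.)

1

15 June 2002 is a Saturday; the first Friday on or after it is 21 June 2002 (6 days later).
From 21 June 2002 to 26 June 2002 is 26 − 21 = 5 days.
5 ÷ 7 = 0 full weeks with remainder 5, so 0 more Fridays after the first → 1.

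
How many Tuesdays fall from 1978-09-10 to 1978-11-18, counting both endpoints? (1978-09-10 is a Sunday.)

1978-09-10 is a Sunday; the first Tuesday on or after it is 1978-09-12 (2 days later).
From 1978-09-12 to 1978-11-18: 18 + 31 + 18 = 67 days (rest of September, October, November).
67 ÷ 7 = 9 full weeks with remainder 4, so 9 more Tuesdays after the first → 10.

10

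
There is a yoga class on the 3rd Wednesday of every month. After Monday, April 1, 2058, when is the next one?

April 17, 2058

April 2058 starts on a Monday; its first Wednesday is the 3rd, so the 3rd Wednesday is the 17th — April 17, 2058.
April 17, 2058 is after April 1, 2058, so that is the next one.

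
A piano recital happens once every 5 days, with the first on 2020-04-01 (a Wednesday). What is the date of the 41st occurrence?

The 41st occurrence is 40 intervals after the first: 40 × 5 = 200 days after 2020-04-01.
April has 30 days — 29 days to the end of April leaves 171.
May has 31 days (140 left).
June has 30 days (110 left).
July has 31 days (79 left).
August has 31 days (48 left).
September has 30 days (18 left).
18 days into October → 2020-10-18.

2020-10-18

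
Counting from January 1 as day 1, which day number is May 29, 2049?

149

Days in months before May: 31 + 28 + 31 + 30 = 120.
Plus 29 days into May → day 149.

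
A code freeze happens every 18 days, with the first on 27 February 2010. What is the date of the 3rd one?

4 April 2010

The 3rd occurrence is 2 intervals after the first: 2 × 18 = 36 days after 27 February 2010.
February has 28 days — 1 day to the end of February leaves 35.
March has 31 days (4 left).
4 days into April → 4 April 2010.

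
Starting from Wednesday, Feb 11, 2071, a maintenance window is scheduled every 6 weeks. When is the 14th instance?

The 14th occurrence is 13 intervals after the first: 13 × 42 = 546 days after Feb 11, 2071.
Feb has 28 days — 17 days to the end of Feb leaves 529.
From end of Feb to end of 2071 is 306 days (223 left).
Jan has 31 days (192 left).
Feb has 29 days (163 left).
Mar has 31 days (132 left).
Apr has 30 days (102 left).
May has 31 days (71 left).
Jun has 30 days (41 left).
Jul has 31 days (10 left).
10 days into Aug → Aug 10, 2072.

Aug 10, 2072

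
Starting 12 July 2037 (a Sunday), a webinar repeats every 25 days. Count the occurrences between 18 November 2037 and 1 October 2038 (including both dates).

Occurrences land 25·i days after 12 July 2037 for i = 0, 1, 2, …
18 November 2037 is 129 days after the start; 129 ÷ 25 = 5 remainder 4; since the remainder is 4, round up to i = 6. First occurrence in the window: #7 on 9 December 2037 (6×25 = 150 days in).
1 October 2038 is 446 days after the start; 446 ÷ 25 = 17 remainder 21. Last occurrence in the window: #18 on 10 September 2038.
Occurrences #7 through #18: 12 in total.

12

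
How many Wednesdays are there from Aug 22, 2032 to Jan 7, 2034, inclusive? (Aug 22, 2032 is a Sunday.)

72

Aug 22, 2032 is a Sunday; the first Wednesday on or after it is Aug 25, 2032 (3 days later).
From Aug 25, 2032 to Jan 7, 2034: 128 + 365 + 7 = 500 days (rest of 2032, 2033, to Jan 7, 2034 in 2034).
500 ÷ 7 = 71 full weeks with remainder 3, so 71 more Wednesdays after the first → 72.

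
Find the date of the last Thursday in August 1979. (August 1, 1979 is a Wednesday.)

August 30, 1979

August 1979 begins on a Wednesday, so the first Thursday is August 2 (1 day later).
August 1979 has 31 days. Adding weeks: 2, 9, 16, 23, 30 — the last one ≤ 31 is the 30th.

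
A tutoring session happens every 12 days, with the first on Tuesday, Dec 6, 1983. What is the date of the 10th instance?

The 10th occurrence is 9 intervals after the first: 9 × 12 = 108 days after Dec 6, 1983.
Dec has 31 days — 25 days to the end of Dec leaves 83.
Jan has 31 days (52 left).
Feb has 29 days (23 left).
23 days into Mar → Mar 23, 1984.

Mar 23, 1984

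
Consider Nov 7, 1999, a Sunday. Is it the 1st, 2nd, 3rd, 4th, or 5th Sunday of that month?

Day 7 falls in week ⌈7/7⌉ of the month.
Days 1–7 hold the 1st Sunday, 8–14 the 2nd, 15–21 the 3rd, 22–28 the 4th, 29–31 the 5th.
7 is in the range for the 1st.

1st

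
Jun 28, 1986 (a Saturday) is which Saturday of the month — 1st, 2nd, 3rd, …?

Day 28 falls in week ⌈28/7⌉ of the month.
Days 1–7 hold the 1st Saturday, 8–14 the 2nd, 15–21 the 3rd, 22–28 the 4th, 29–31 the 5th.
28 is in the range for the 4th.

4th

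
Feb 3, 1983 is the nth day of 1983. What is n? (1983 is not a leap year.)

34

Days in months before Feb: 31 = 31.
Plus 3 days into Feb → day 34.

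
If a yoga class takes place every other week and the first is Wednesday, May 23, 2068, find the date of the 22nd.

The 22nd occurrence is 21 intervals after the first: 21 × 14 = 294 days after May 23, 2068.
May has 31 days — 8 days to the end of May leaves 286.
June has 30 days (256 left).
July has 31 days (225 left).
August has 31 days (194 left).
September has 30 days (164 left).
October has 31 days (133 left).
November has 30 days (103 left).
December has 31 days (72 left).
January has 31 days (41 left).
February has 28 days (13 left).
13 days into March → March 13, 2069.

March 13, 2069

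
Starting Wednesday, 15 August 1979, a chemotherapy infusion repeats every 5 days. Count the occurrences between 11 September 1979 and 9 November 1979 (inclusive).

Occurrences land 5·i days after 15 August 1979 for i = 0, 1, 2, …
11 September 1979 is 27 days after the start; 27 ÷ 5 = 5 remainder 2; since the remainder is 2, round up to i = 6. First occurrence in the window: #7 on 14 September 1979 (6×5 = 30 days in).
9 November 1979 is 86 days after the start; 86 ÷ 5 = 17 remainder 1. Last occurrence in the window: #18 on 8 November 1979.
Occurrences #7 through #18: 12 in total.

12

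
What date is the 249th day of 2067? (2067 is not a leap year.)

2067-09-06

January has 31 days (249 − 31 = 218 remain).
February has 28 days (218 − 28 = 190 remain).
March has 31 days (190 − 31 = 159 remain).
April has 30 days (159 − 30 = 129 remain).
May has 31 days (129 − 31 = 98 remain).
June has 30 days (98 − 30 = 68 remain).
July has 31 days (68 − 31 = 37 remain).
August has 31 days (37 − 31 = 6 remain).
6 into September → September 6.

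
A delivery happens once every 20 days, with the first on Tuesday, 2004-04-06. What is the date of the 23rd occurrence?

2005-06-20

The 23rd occurrence is 22 intervals after the first: 22 × 20 = 440 days after 2004-04-06.
April has 30 days — 24 days to the end of April leaves 416.
From end of April to end of 2004 is 245 days (171 left).
January has 31 days (140 left).
February has 28 days (112 left).
March has 31 days (81 left).
April has 30 days (51 left).
May has 31 days (20 left).
20 days into June → 2005-06-20.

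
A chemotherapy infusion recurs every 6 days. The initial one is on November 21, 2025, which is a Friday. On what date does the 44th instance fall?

The 44th occurrence is 43 intervals after the first: 43 × 6 = 258 days after November 21, 2025.
November has 30 days — 9 days to the end of November leaves 249.
December has 31 days (218 left).
January has 31 days (187 left).
February has 28 days (159 left).
March has 31 days (128 left).
April has 30 days (98 left).
May has 31 days (67 left).
June has 30 days (37 left).
July has 31 days (6 left).
6 days into August → August 6, 2026.

August 6, 2026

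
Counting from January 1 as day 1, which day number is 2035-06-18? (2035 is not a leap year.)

Days in months before June: 31 + 28 + 31 + 30 + 31 = 151.
Plus 18 days into June → day 169.

169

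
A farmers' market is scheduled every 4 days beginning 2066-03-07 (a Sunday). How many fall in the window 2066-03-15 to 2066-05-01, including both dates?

12

Occurrences land 4·i days after 2066-03-07 for i = 0, 1, 2, …
2066-03-15 is 8 days after the start; 8 ÷ 4 = 2 remainder 0. First occurrence in the window: #3 on 2066-03-15 (2×4 = 8 days in).
2066-05-01 is 55 days after the start; 55 ÷ 4 = 13 remainder 3. Last occurrence in the window: #14 on 2066-04-28.
Occurrences #3 through #14: 12 in total.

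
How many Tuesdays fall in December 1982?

1 December 1982 is a Wednesday; the first Tuesday on or after it is 7 December 1982 (6 days later).
From 7 December 1982 to 31 December 1982 is 31 − 7 = 24 days.
24 ÷ 7 = 3 full weeks with remainder 3, so 3 more Tuesdays after the first → 4.

4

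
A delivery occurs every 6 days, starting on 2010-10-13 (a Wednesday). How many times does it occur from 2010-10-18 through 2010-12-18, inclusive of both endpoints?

11

Occurrences land 6·i days after 2010-10-13 for i = 0, 1, 2, …
2010-10-18 is 5 days after the start; 5 ÷ 6 = 0 remainder 5; since the remainder is 5, round up to i = 1. First occurrence in the window: #2 on 2010-10-19 (1×6 = 6 days in).
2010-12-18 is 66 days after the start; 66 ÷ 6 = 11 remainder 0. Last occurrence in the window: #12 on 2010-12-18.
Occurrences #2 through #12: 11 in total.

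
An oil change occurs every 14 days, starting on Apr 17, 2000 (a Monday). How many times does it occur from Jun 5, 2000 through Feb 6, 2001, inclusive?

Occurrences land 14·i days after Apr 17, 2000 for i = 0, 1, 2, …
Jun 5, 2000 is 49 days after the start; 49 ÷ 14 = 3 remainder 7; since the remainder is 7, round up to i = 4. First occurrence in the window: #5 on Jun 12, 2000 (4×14 = 56 days in).
Feb 6, 2001 is 295 days after the start; 295 ÷ 14 = 21 remainder 1. Last occurrence in the window: #22 on Feb 5, 2001.
Occurrences #5 through #22: 18 in total.

18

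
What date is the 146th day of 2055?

May 26, 2055

January has 31 days (146 − 31 = 115 remain).
February has 28 days (115 − 28 = 87 remain).
March has 31 days (87 − 31 = 56 remain).
April has 30 days (56 − 30 = 26 remain).
26 into May → May 26.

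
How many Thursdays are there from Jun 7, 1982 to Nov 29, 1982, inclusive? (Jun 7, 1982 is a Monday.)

25

Jun 7, 1982 is a Monday; the first Thursday on or after it is Jun 10, 1982 (3 days later).
From Jun 10, 1982 to Nov 29, 1982: 20 + 31 + 31 + 30 + 31 + 29 = 172 days (rest of Jun, Jul, Aug, Sep, Oct, Nov).
172 ÷ 7 = 24 full weeks with remainder 4, so 24 more Thursdays after the first → 25.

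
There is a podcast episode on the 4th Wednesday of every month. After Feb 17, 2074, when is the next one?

Feb 28, 2074

Feb 2074 starts on a Thursday; its first Wednesday is the 7th, so the 4th Wednesday is the 28th — Feb 28, 2074.
Feb 28, 2074 is after Feb 17, 2074, so that is the next one.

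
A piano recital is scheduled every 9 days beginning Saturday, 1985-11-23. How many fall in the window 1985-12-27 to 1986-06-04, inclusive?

18

Occurrences land 9·i days after 1985-11-23 for i = 0, 1, 2, …
1985-12-27 is 34 days after the start; 34 ÷ 9 = 3 remainder 7; since the remainder is 7, round up to i = 4. First occurrence in the window: #5 on 1985-12-29 (4×9 = 36 days in).
1986-06-04 is 193 days after the start; 193 ÷ 9 = 21 remainder 4. Last occurrence in the window: #22 on 1986-05-31.
Occurrences #5 through #22: 18 in total.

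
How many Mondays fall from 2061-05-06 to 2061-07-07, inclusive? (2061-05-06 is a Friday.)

9

2061-05-06 is a Friday; the first Monday on or after it is 2061-05-09 (3 days later).
From 2061-05-09 to 2061-07-07: 22 + 30 + 7 = 59 days (rest of May, June, July).
59 ÷ 7 = 8 full weeks with remainder 3, so 8 more Mondays after the first → 9.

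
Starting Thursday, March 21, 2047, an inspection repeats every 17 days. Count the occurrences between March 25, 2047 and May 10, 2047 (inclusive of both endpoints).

2

Occurrences land 17·i days after March 21, 2047 for i = 0, 1, 2, …
March 25, 2047 is 4 days after the start; 4 ÷ 17 = 0 remainder 4; since the remainder is 4, round up to i = 1. First occurrence in the window: #2 on April 7, 2047 (1×17 = 17 days in).
May 10, 2047 is 50 days after the start; 50 ÷ 17 = 2 remainder 16. Last occurrence in the window: #3 on April 24, 2047.
Occurrences #2 through #3: 2 in total.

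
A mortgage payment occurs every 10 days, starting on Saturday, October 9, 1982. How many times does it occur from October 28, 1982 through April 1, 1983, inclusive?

Occurrences land 10·i days after October 9, 1982 for i = 0, 1, 2, …
October 28, 1982 is 19 days after the start; 19 ÷ 10 = 1 remainder 9; since the remainder is 9, round up to i = 2. First occurrence in the window: #3 on October 29, 1982 (2×10 = 20 days in).
April 1, 1983 is 174 days after the start; 174 ÷ 10 = 17 remainder 4. Last occurrence in the window: #18 on March 28, 1983.
Occurrences #3 through #18: 16 in total.

16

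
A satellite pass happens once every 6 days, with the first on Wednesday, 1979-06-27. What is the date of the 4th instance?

The 4th occurrence is 3 intervals after the first: 3 × 6 = 18 days after 1979-06-27.
June has 30 days — 3 days to the end of June leaves 15.
15 days into July → 1979-07-15.

1979-07-15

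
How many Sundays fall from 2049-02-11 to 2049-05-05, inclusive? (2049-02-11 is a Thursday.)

12

2049-02-11 is a Thursday; the first Sunday on or after it is 2049-02-14 (3 days later).
From 2049-02-14 to 2049-05-05: 14 + 31 + 30 + 5 = 80 days (rest of February, March, April, May).
80 ÷ 7 = 11 full weeks with remainder 3, so 11 more Sundays after the first → 12.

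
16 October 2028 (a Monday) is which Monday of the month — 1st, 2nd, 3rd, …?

Day 16 falls in week ⌈16/7⌉ of the month.
Days 1–7 hold the 1st Monday, 8–14 the 2nd, 15–21 the 3rd, 22–28 the 4th, 29–31 the 5th.
16 is in the range for the 3rd.

3rd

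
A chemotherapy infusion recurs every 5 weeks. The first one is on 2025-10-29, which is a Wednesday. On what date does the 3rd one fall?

2026-01-07

The 3rd occurrence is 2 intervals after the first: 2 × 35 = 70 days after 2025-10-29.
October has 31 days — 2 days to the end of October leaves 68.
November has 30 days (38 left).
December has 31 days (7 left).
7 days into January → 2026-01-07.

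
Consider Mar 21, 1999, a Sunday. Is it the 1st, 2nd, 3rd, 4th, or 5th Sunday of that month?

3rd

Day 21 falls in week ⌈21/7⌉ of the month.
Days 1–7 hold the 1st Sunday, 8–14 the 2nd, 15–21 the 3rd, 22–28 the 4th, 29–31 the 5th.
21 is in the range for the 3rd.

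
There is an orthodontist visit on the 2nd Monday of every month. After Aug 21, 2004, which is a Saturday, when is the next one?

Aug 2004 starts on a Sunday; its first Monday is the 2nd, so the 2nd Monday is the 9th — Aug 9, 2004.
That is not after Aug 21, 2004, so look at Sep 2004.
Sep 2004 starts on a Wednesday; its first Monday is the 6th, so the 2nd Monday is the 13th — Sep 13, 2004.

Sep 13, 2004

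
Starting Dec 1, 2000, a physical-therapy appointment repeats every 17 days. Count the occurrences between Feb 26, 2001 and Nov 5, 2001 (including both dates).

Occurrences land 17·i days after Dec 1, 2000 for i = 0, 1, 2, …
Feb 26, 2001 is 87 days after the start; 87 ÷ 17 = 5 remainder 2; since the remainder is 2, round up to i = 6. First occurrence in the window: #7 on Mar 13, 2001 (6×17 = 102 days in).
Nov 5, 2001 is 339 days after the start; 339 ÷ 17 = 19 remainder 16. Last occurrence in the window: #20 on Oct 20, 2001.
Occurrences #7 through #20: 14 in total.

14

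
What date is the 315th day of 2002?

Nov 11, 2002

Jan has 31 days (315 − 31 = 284 remain).
Feb has 28 days (284 − 28 = 256 remain).
Mar has 31 days (256 − 31 = 225 remain).
Apr has 30 days (225 − 30 = 195 remain).
May has 31 days (195 − 31 = 164 remain).
Jun has 30 days (164 − 30 = 134 remain).
Jul has 31 days (134 − 31 = 103 remain).
Aug has 31 days (103 − 31 = 72 remain).
Sep has 30 days (72 − 30 = 42 remain).
Oct has 31 days (42 − 31 = 11 remain).
11 into Nov → Nov 11.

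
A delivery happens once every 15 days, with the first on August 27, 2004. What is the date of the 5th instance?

October 26, 2004

The 5th occurrence is 4 intervals after the first: 4 × 15 = 60 days after August 27, 2004.
August has 31 days — 4 days to the end of August leaves 56.
September has 30 days (26 left).
26 days into October → October 26, 2004.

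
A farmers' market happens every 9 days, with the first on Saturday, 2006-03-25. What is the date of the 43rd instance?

2007-04-07

The 43rd occurrence is 42 intervals after the first: 42 × 9 = 378 days after 2006-03-25.
March has 31 days — 6 days to the end of March leaves 372.
April has 30 days (342 left).
May has 31 days (311 left).
June has 30 days (281 left).
July has 31 days (250 left).
August has 31 days (219 left).
September has 30 days (189 left).
October has 31 days (158 left).
November has 30 days (128 left).
December has 31 days (97 left).
January has 31 days (66 left).
February has 28 days (38 left).
March has 31 days (7 left).
7 days into April → 2007-04-07.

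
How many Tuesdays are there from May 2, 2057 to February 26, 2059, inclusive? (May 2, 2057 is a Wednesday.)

May 2, 2057 is a Wednesday; the first Tuesday on or after it is May 8, 2057 (6 days later).
From May 8, 2057 to February 26, 2059: 237 + 365 + 57 = 659 days (rest of 2057, 2058, to February 26, 2059 in 2059).
659 ÷ 7 = 94 full weeks with remainder 1, so 94 more Tuesdays after the first → 95.

95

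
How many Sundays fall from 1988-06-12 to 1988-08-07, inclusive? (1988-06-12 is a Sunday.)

9

1988-06-12 is a Sunday; the first Sunday on or after it is 1988-06-12.
From 1988-06-12 to 1988-08-07: 18 + 31 + 7 = 56 days (rest of June, July, August).
56 ÷ 7 = 8 full weeks with remainder 0, so 8 more Sundays after the first → 9.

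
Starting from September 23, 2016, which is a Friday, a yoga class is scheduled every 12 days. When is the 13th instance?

The 13th occurrence is 12 intervals after the first: 12 × 12 = 144 days after September 23, 2016.
September has 30 days — 7 days to the end of September leaves 137.
October has 31 days (106 left).
November has 30 days (76 left).
December has 31 days (45 left).
January has 31 days (14 left).
14 days into February → February 14, 2017.

February 14, 2017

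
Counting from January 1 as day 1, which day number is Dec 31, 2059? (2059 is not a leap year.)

Days in months before Dec: 31 + 28 + 31 + 30 + 31 + 30 + 31 + 31 + 30 + 31 + 30 = 334.
Plus 31 days into Dec → day 365.

365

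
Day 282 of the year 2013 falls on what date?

October 9, 2013

January has 31 days (282 − 31 = 251 remain).
February has 28 days (251 − 28 = 223 remain).
March has 31 days (223 − 31 = 192 remain).
April has 30 days (192 − 30 = 162 remain).
May has 31 days (162 − 31 = 131 remain).
June has 30 days (131 − 30 = 101 remain).
July has 31 days (101 − 31 = 70 remain).
August has 31 days (70 − 31 = 39 remain).
September has 30 days (39 − 30 = 9 remain).
9 into October → October 9.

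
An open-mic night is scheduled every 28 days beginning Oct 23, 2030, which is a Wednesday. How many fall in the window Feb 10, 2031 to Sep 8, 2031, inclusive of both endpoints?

8

Occurrences land 28·i days after Oct 23, 2030 for i = 0, 1, 2, …
Feb 10, 2031 is 110 days after the start; 110 ÷ 28 = 3 remainder 26; since the remainder is 26, round up to i = 4. First occurrence in the window: #5 on Feb 12, 2031 (4×28 = 112 days in).
Sep 8, 2031 is 320 days after the start; 320 ÷ 28 = 11 remainder 12. Last occurrence in the window: #12 on Aug 27, 2031.
Occurrences #5 through #12: 8 in total.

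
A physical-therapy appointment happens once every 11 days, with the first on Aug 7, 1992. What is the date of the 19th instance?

The 19th occurrence is 18 intervals after the first: 18 × 11 = 198 days after Aug 7, 1992.
Aug has 31 days — 24 days to the end of Aug leaves 174.
Sep has 30 days (144 left).
Oct has 31 days (113 left).
Nov has 30 days (83 left).
Dec has 31 days (52 left).
Jan has 31 days (21 left).
21 days into Feb → Feb 21, 1993.

Feb 21, 1993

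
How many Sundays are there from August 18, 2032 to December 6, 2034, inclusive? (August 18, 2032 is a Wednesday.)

August 18, 2032 is a Wednesday; the first Sunday on or after it is August 22, 2032 (4 days later).
From August 22, 2032 to December 6, 2034: 131 + 365 + 340 = 836 days (rest of 2032, 2033, to December 6, 2034 in 2034).
836 ÷ 7 = 119 full weeks with remainder 3, so 119 more Sundays after the first → 120.

120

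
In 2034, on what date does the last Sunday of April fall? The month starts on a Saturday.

30 April 2034

April 2034 begins on a Saturday, so the first Sunday is April 2 (1 day later).
April 2034 has 30 days. Adding weeks: 2, 9, 16, 23, 30 — the last one ≤ 30 is the 30th.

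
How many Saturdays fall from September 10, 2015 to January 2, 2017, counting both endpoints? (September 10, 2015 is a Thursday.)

69

September 10, 2015 is a Thursday; the first Saturday on or after it is September 12, 2015 (2 days later).
From September 12, 2015 to January 2, 2017: 110 + 366 + 2 = 478 days (rest of 2015, 2016, to January 2, 2017 in 2017).
478 ÷ 7 = 68 full weeks with remainder 2, so 68 more Saturdays after the first → 69.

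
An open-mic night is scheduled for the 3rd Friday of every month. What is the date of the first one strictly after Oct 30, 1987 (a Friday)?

Nov 20, 1987

Oct 1987 starts on a Thursday; its first Friday is the 2nd, so the 3rd Friday is the 16th — Oct 16, 1987.
That is not after Oct 30, 1987, so look at Nov 1987.
Nov 1987 starts on a Sunday; its first Friday is the 6th, so the 3rd Friday is the 20th — Nov 20, 1987.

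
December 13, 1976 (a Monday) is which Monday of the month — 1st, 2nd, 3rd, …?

Day 13 falls in week ⌈13/7⌉ of the month.
Days 1–7 hold the 1st Monday, 8–14 the 2nd, 15–21 the 3rd, 22–28 the 4th, 29–31 the 5th.
13 is in the range for the 2nd.

2nd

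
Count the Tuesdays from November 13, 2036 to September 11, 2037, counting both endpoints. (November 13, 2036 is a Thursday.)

43

November 13, 2036 is a Thursday; the first Tuesday on or after it is November 18, 2036 (5 days later).
From November 18, 2036 to September 11, 2037: 12 + 31 + 31 + 28 + 31 + 30 + 31 + 30 + 31 + 31 + 11 = 297 days (rest of November, December, January, February, March, April, May, June, July, August, September).
297 ÷ 7 = 42 full weeks with remainder 3, so 42 more Tuesdays after the first → 43.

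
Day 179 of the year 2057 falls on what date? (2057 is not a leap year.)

January has 31 days (179 − 31 = 148 remain).
February has 28 days (148 − 28 = 120 remain).
March has 31 days (120 − 31 = 89 remain).
April has 30 days (89 − 30 = 59 remain).
May has 31 days (59 − 31 = 28 remain).
28 into June → June 28.

2057-06-28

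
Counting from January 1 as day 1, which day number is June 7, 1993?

Days in months before June: 31 + 28 + 31 + 30 + 31 = 151.
Plus 7 days into June → day 158.

158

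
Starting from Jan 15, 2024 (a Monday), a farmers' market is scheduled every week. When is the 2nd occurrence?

Jan 22, 2024

The 2nd occurrence is 1 interval after the first: 1 × 7 = 7 days after Jan 15, 2024.
7 days later is Jan 22, 2024.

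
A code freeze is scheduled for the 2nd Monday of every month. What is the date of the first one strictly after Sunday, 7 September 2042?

8 September 2042

September 2042 starts on a Monday; its first Monday is the 1st, so the 2nd Monday is the 8th — 8 September 2042.
8 September 2042 is after 7 September 2042, so that is the next one.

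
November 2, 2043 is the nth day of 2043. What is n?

306

Days in months before November: 31 + 28 + 31 + 30 + 31 + 30 + 31 + 31 + 30 + 31 = 304.
Plus 2 days into November → day 306.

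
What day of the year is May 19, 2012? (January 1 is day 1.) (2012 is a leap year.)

Days in months before May: 31 + 29 + 31 + 30 = 121.
Plus 19 days into May → day 140.

140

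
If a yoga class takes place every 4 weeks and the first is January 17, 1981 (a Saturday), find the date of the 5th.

The 5th occurrence is 4 intervals after the first: 4 × 28 = 112 days after January 17, 1981.
January has 31 days — 14 days to the end of January leaves 98.
February has 28 days (70 left).
March has 31 days (39 left).
April has 30 days (9 left).
9 days into May → May 9, 1981.

May 9, 1981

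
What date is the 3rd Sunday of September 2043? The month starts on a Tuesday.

20 September 2043

September 2043 begins on a Tuesday, so the first Sunday is September 6 (5 days later).
The 3rd Sunday is 2 weeks later: 6 + 14 = 20.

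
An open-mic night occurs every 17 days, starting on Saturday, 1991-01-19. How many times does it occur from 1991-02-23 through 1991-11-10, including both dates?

15

Occurrences land 17·i days after 1991-01-19 for i = 0, 1, 2, …
1991-02-23 is 35 days after the start; 35 ÷ 17 = 2 remainder 1; since the remainder is 1, round up to i = 3. First occurrence in the window: #4 on 1991-03-11 (3×17 = 51 days in).
1991-11-10 is 295 days after the start; 295 ÷ 17 = 17 remainder 6. Last occurrence in the window: #18 on 1991-11-04.
Occurrences #4 through #18: 15 in total.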